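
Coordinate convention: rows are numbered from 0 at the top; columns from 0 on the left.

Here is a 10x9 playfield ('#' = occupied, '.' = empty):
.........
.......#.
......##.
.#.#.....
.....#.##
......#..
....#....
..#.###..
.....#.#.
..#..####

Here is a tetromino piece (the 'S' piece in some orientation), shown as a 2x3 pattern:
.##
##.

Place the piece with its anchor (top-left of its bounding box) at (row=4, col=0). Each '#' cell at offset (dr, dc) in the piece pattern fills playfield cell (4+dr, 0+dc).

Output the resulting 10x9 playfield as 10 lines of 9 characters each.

Answer: .........
.......#.
......##.
.#.#.....
.##..#.##
##....#..
....#....
..#.###..
.....#.#.
..#..####

Derivation:
Fill (4+0,0+1) = (4,1)
Fill (4+0,0+2) = (4,2)
Fill (4+1,0+0) = (5,0)
Fill (4+1,0+1) = (5,1)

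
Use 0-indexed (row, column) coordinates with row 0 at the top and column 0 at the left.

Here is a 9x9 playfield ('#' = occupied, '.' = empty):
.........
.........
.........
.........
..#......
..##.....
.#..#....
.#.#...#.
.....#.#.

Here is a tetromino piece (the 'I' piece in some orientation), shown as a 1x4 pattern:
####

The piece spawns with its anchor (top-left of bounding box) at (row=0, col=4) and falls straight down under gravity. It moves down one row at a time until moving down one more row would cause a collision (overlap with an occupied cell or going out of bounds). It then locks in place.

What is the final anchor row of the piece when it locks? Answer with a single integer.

Answer: 5

Derivation:
Spawn at (row=0, col=4). Try each row:
  row 0: fits
  row 1: fits
  row 2: fits
  row 3: fits
  row 4: fits
  row 5: fits
  row 6: blocked -> lock at row 5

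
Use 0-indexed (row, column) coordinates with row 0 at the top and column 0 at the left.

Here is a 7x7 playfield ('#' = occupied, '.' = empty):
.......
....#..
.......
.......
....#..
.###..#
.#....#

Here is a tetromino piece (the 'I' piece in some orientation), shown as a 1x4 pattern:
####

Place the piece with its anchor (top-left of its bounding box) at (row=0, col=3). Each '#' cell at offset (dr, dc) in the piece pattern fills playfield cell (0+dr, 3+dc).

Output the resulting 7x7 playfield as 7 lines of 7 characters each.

Answer: ...####
....#..
.......
.......
....#..
.###..#
.#....#

Derivation:
Fill (0+0,3+0) = (0,3)
Fill (0+0,3+1) = (0,4)
Fill (0+0,3+2) = (0,5)
Fill (0+0,3+3) = (0,6)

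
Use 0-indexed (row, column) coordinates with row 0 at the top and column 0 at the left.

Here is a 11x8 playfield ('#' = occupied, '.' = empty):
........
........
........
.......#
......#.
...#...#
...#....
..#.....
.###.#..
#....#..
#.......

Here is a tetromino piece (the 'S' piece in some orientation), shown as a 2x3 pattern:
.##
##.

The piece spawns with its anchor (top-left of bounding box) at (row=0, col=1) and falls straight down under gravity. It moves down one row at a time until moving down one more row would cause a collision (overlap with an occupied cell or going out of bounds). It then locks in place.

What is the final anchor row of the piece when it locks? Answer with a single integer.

Spawn at (row=0, col=1). Try each row:
  row 0: fits
  row 1: fits
  row 2: fits
  row 3: fits
  row 4: fits
  row 5: blocked -> lock at row 4

Answer: 4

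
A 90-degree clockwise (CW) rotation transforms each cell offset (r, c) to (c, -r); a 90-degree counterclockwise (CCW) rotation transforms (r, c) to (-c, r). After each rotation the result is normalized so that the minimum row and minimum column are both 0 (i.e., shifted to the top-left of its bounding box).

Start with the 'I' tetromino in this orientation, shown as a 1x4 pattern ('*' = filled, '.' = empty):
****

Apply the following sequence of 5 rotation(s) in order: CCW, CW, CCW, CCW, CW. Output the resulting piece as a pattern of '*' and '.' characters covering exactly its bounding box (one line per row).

Start:
****
After rotation 1 (CCW):
*
*
*
*
After rotation 2 (CW):
****
After rotation 3 (CCW):
*
*
*
*
After rotation 4 (CCW):
****
After rotation 5 (CW):
*
*
*
*

Answer: *
*
*
*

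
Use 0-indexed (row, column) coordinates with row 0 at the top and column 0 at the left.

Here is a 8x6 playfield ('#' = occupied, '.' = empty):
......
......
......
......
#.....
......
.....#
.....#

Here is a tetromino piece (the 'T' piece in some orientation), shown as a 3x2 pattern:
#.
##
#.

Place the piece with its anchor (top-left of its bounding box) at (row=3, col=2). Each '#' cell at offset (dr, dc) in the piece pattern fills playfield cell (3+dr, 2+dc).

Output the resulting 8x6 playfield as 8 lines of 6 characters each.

Fill (3+0,2+0) = (3,2)
Fill (3+1,2+0) = (4,2)
Fill (3+1,2+1) = (4,3)
Fill (3+2,2+0) = (5,2)

Answer: ......
......
......
..#...
#.##..
..#...
.....#
.....#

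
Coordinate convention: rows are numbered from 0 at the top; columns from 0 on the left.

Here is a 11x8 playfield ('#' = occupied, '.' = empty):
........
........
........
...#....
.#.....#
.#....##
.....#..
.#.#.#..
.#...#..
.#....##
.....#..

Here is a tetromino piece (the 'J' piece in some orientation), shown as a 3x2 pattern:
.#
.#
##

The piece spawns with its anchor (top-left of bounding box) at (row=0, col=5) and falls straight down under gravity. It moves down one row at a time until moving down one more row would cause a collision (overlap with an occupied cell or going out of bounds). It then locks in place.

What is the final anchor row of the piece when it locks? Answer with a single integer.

Spawn at (row=0, col=5). Try each row:
  row 0: fits
  row 1: fits
  row 2: fits
  row 3: blocked -> lock at row 2

Answer: 2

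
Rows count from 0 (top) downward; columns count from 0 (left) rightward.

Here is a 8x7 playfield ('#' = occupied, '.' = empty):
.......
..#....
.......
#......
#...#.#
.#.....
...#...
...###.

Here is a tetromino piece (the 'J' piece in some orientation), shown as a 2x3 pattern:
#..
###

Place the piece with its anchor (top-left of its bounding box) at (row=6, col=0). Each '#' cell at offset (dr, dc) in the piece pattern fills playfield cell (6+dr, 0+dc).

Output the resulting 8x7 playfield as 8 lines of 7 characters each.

Answer: .......
..#....
.......
#......
#...#.#
.#.....
#..#...
######.

Derivation:
Fill (6+0,0+0) = (6,0)
Fill (6+1,0+0) = (7,0)
Fill (6+1,0+1) = (7,1)
Fill (6+1,0+2) = (7,2)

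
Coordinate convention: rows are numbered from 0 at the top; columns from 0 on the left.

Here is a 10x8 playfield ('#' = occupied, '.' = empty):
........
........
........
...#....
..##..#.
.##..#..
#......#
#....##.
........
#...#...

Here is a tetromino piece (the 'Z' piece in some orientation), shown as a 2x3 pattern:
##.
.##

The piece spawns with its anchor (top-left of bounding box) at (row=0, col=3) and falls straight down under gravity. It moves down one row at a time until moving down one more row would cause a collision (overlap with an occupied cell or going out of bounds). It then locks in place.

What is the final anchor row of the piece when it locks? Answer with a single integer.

Answer: 2

Derivation:
Spawn at (row=0, col=3). Try each row:
  row 0: fits
  row 1: fits
  row 2: fits
  row 3: blocked -> lock at row 2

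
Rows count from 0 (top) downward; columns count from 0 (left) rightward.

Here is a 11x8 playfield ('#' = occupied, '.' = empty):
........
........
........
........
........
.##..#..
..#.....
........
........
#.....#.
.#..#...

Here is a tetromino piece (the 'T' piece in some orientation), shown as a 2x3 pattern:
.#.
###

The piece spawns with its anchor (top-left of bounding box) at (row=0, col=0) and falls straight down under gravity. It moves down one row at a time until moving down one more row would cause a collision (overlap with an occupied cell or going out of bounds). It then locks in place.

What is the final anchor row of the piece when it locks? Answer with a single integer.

Answer: 3

Derivation:
Spawn at (row=0, col=0). Try each row:
  row 0: fits
  row 1: fits
  row 2: fits
  row 3: fits
  row 4: blocked -> lock at row 3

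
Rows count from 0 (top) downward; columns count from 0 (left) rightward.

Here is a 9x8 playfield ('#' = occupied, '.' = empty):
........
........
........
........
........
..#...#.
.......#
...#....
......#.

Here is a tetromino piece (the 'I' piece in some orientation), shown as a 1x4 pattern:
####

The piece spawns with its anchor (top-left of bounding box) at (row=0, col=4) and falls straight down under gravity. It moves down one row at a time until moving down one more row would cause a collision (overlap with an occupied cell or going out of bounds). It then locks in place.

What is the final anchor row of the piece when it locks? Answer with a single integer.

Spawn at (row=0, col=4). Try each row:
  row 0: fits
  row 1: fits
  row 2: fits
  row 3: fits
  row 4: fits
  row 5: blocked -> lock at row 4

Answer: 4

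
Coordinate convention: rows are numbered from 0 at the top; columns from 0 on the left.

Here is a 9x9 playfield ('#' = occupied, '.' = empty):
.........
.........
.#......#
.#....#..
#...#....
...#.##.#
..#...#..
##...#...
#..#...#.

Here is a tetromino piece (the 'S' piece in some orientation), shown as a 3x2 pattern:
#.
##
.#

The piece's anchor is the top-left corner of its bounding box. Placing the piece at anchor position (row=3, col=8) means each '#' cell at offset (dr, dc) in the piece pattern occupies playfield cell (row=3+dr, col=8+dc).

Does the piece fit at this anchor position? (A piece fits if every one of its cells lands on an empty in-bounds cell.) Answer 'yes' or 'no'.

Answer: no

Derivation:
Check each piece cell at anchor (3, 8):
  offset (0,0) -> (3,8): empty -> OK
  offset (1,0) -> (4,8): empty -> OK
  offset (1,1) -> (4,9): out of bounds -> FAIL
  offset (2,1) -> (5,9): out of bounds -> FAIL
All cells valid: no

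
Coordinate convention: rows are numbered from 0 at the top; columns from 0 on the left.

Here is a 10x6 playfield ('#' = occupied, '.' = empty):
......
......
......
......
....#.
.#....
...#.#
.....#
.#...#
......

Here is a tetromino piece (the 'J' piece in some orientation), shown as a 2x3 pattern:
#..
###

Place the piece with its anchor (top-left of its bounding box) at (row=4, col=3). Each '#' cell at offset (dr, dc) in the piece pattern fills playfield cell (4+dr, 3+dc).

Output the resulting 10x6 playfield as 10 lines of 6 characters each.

Answer: ......
......
......
......
...##.
.#.###
...#.#
.....#
.#...#
......

Derivation:
Fill (4+0,3+0) = (4,3)
Fill (4+1,3+0) = (5,3)
Fill (4+1,3+1) = (5,4)
Fill (4+1,3+2) = (5,5)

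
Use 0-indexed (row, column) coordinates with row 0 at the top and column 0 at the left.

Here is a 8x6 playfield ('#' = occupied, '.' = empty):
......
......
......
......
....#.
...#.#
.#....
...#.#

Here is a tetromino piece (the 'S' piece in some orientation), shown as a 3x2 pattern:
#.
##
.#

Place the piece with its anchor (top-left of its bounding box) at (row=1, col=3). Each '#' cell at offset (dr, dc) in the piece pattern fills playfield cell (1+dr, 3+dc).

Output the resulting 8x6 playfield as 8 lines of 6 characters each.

Answer: ......
...#..
...##.
....#.
....#.
...#.#
.#....
...#.#

Derivation:
Fill (1+0,3+0) = (1,3)
Fill (1+1,3+0) = (2,3)
Fill (1+1,3+1) = (2,4)
Fill (1+2,3+1) = (3,4)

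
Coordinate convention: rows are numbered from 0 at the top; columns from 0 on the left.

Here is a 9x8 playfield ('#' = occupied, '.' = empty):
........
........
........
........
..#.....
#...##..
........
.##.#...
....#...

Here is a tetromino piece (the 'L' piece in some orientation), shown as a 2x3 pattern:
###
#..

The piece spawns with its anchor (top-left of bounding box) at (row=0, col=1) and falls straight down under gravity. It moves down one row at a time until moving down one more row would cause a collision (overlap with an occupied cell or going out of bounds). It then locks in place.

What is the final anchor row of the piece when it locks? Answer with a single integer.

Spawn at (row=0, col=1). Try each row:
  row 0: fits
  row 1: fits
  row 2: fits
  row 3: fits
  row 4: blocked -> lock at row 3

Answer: 3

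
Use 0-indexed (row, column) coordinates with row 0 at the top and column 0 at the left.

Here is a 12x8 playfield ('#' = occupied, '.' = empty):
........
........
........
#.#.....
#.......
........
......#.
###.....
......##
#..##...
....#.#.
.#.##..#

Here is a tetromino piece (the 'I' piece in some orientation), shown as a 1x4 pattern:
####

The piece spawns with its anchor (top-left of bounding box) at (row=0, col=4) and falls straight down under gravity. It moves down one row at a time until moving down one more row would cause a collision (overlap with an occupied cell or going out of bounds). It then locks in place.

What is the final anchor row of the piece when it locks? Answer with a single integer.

Spawn at (row=0, col=4). Try each row:
  row 0: fits
  row 1: fits
  row 2: fits
  row 3: fits
  row 4: fits
  row 5: fits
  row 6: blocked -> lock at row 5

Answer: 5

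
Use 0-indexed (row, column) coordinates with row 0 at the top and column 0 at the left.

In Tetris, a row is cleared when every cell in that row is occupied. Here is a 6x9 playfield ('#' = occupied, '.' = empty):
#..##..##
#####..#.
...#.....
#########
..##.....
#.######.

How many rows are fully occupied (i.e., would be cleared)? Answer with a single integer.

Answer: 1

Derivation:
Check each row:
  row 0: 4 empty cells -> not full
  row 1: 3 empty cells -> not full
  row 2: 8 empty cells -> not full
  row 3: 0 empty cells -> FULL (clear)
  row 4: 7 empty cells -> not full
  row 5: 2 empty cells -> not full
Total rows cleared: 1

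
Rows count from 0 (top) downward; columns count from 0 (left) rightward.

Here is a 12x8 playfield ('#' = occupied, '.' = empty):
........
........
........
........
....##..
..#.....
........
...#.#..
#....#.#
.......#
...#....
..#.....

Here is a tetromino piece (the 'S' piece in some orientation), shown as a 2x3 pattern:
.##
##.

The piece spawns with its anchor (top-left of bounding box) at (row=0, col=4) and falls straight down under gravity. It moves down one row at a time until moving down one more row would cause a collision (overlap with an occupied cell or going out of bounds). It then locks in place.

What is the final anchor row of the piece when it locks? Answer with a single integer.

Answer: 2

Derivation:
Spawn at (row=0, col=4). Try each row:
  row 0: fits
  row 1: fits
  row 2: fits
  row 3: blocked -> lock at row 2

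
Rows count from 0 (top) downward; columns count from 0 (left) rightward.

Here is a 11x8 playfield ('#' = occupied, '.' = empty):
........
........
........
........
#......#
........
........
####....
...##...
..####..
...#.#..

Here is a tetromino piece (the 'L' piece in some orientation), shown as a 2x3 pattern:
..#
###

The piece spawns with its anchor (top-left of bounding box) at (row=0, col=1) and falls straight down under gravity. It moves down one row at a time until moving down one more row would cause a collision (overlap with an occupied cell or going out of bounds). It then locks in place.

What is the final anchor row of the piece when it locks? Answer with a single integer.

Answer: 5

Derivation:
Spawn at (row=0, col=1). Try each row:
  row 0: fits
  row 1: fits
  row 2: fits
  row 3: fits
  row 4: fits
  row 5: fits
  row 6: blocked -> lock at row 5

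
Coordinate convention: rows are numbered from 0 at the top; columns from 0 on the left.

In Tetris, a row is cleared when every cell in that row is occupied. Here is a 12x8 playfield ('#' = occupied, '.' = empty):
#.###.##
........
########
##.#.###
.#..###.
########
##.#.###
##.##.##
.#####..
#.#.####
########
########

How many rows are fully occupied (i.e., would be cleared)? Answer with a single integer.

Answer: 4

Derivation:
Check each row:
  row 0: 2 empty cells -> not full
  row 1: 8 empty cells -> not full
  row 2: 0 empty cells -> FULL (clear)
  row 3: 2 empty cells -> not full
  row 4: 4 empty cells -> not full
  row 5: 0 empty cells -> FULL (clear)
  row 6: 2 empty cells -> not full
  row 7: 2 empty cells -> not full
  row 8: 3 empty cells -> not full
  row 9: 2 empty cells -> not full
  row 10: 0 empty cells -> FULL (clear)
  row 11: 0 empty cells -> FULL (clear)
Total rows cleared: 4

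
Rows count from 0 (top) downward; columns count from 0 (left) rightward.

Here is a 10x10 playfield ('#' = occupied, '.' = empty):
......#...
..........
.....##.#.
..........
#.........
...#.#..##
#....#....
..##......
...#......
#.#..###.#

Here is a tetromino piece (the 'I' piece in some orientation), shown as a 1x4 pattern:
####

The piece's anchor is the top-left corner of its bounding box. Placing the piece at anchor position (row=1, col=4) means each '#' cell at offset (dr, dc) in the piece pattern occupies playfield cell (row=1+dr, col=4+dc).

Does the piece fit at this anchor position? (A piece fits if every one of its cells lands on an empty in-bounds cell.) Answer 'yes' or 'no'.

Answer: yes

Derivation:
Check each piece cell at anchor (1, 4):
  offset (0,0) -> (1,4): empty -> OK
  offset (0,1) -> (1,5): empty -> OK
  offset (0,2) -> (1,6): empty -> OK
  offset (0,3) -> (1,7): empty -> OK
All cells valid: yes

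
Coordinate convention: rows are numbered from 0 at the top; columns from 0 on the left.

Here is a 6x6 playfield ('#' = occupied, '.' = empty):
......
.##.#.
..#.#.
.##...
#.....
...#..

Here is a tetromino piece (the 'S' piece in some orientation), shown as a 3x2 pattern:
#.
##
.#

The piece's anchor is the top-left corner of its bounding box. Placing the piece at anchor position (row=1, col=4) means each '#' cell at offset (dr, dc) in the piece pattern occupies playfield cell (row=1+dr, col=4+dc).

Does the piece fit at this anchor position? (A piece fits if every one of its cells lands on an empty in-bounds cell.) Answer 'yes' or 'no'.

Check each piece cell at anchor (1, 4):
  offset (0,0) -> (1,4): occupied ('#') -> FAIL
  offset (1,0) -> (2,4): occupied ('#') -> FAIL
  offset (1,1) -> (2,5): empty -> OK
  offset (2,1) -> (3,5): empty -> OK
All cells valid: no

Answer: no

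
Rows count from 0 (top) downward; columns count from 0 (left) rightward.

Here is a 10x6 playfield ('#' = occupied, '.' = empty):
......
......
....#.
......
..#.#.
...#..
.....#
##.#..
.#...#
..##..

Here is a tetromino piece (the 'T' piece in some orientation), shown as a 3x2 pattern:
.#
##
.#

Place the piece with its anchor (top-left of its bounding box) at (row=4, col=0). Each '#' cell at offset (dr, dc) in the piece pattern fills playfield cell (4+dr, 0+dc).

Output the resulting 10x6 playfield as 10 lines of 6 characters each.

Answer: ......
......
....#.
......
.##.#.
##.#..
.#...#
##.#..
.#...#
..##..

Derivation:
Fill (4+0,0+1) = (4,1)
Fill (4+1,0+0) = (5,0)
Fill (4+1,0+1) = (5,1)
Fill (4+2,0+1) = (6,1)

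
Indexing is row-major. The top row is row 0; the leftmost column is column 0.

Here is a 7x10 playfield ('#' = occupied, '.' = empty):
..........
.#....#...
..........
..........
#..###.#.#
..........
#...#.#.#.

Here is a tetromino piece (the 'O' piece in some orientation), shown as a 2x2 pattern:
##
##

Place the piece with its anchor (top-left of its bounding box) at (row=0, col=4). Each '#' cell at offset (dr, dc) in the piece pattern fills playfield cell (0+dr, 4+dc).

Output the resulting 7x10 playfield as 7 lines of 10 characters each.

Answer: ....##....
.#..###...
..........
..........
#..###.#.#
..........
#...#.#.#.

Derivation:
Fill (0+0,4+0) = (0,4)
Fill (0+0,4+1) = (0,5)
Fill (0+1,4+0) = (1,4)
Fill (0+1,4+1) = (1,5)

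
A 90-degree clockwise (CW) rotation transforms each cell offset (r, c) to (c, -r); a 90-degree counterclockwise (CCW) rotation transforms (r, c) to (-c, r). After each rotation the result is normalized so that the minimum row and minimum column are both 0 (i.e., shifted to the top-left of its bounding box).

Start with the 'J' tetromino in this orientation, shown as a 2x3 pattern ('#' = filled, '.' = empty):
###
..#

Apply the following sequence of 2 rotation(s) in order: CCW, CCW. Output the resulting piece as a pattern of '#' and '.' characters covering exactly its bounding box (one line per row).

Answer: #..
###

Derivation:
Start:
###
..#
After rotation 1 (CCW):
##
#.
#.
After rotation 2 (CCW):
#..
###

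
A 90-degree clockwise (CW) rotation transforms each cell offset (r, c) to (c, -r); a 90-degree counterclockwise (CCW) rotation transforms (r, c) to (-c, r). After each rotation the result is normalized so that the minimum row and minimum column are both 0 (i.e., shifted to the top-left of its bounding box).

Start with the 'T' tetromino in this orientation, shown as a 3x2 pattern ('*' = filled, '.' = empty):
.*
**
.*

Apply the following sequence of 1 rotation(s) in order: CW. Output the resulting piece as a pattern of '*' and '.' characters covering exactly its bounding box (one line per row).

Start:
.*
**
.*
After rotation 1 (CW):
.*.
***

Answer: .*.
***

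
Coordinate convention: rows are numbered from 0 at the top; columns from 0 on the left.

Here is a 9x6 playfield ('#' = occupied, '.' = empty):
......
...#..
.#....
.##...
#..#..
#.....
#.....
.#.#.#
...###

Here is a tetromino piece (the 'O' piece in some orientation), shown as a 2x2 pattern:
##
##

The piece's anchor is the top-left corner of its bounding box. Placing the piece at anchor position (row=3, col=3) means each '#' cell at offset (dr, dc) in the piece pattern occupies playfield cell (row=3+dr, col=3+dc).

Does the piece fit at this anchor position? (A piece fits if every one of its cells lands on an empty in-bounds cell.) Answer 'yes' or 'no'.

Check each piece cell at anchor (3, 3):
  offset (0,0) -> (3,3): empty -> OK
  offset (0,1) -> (3,4): empty -> OK
  offset (1,0) -> (4,3): occupied ('#') -> FAIL
  offset (1,1) -> (4,4): empty -> OK
All cells valid: no

Answer: no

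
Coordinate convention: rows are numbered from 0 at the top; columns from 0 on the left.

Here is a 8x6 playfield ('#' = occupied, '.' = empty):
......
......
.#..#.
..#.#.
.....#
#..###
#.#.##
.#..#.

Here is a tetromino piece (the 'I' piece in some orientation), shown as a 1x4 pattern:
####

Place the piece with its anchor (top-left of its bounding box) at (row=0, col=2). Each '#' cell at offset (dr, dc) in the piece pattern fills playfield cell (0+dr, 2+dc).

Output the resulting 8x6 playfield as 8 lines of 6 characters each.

Fill (0+0,2+0) = (0,2)
Fill (0+0,2+1) = (0,3)
Fill (0+0,2+2) = (0,4)
Fill (0+0,2+3) = (0,5)

Answer: ..####
......
.#..#.
..#.#.
.....#
#..###
#.#.##
.#..#.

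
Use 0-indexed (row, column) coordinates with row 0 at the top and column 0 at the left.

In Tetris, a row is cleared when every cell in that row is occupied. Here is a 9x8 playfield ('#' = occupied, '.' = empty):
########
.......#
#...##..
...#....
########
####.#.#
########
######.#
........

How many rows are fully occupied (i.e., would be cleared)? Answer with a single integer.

Answer: 3

Derivation:
Check each row:
  row 0: 0 empty cells -> FULL (clear)
  row 1: 7 empty cells -> not full
  row 2: 5 empty cells -> not full
  row 3: 7 empty cells -> not full
  row 4: 0 empty cells -> FULL (clear)
  row 5: 2 empty cells -> not full
  row 6: 0 empty cells -> FULL (clear)
  row 7: 1 empty cell -> not full
  row 8: 8 empty cells -> not full
Total rows cleared: 3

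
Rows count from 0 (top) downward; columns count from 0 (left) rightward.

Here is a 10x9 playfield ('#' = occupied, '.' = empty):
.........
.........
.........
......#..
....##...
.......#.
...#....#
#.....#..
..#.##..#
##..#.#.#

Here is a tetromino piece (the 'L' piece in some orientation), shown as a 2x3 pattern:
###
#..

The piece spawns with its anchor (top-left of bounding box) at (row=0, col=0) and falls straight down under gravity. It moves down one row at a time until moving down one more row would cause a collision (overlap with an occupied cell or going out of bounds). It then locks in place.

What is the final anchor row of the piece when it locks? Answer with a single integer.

Spawn at (row=0, col=0). Try each row:
  row 0: fits
  row 1: fits
  row 2: fits
  row 3: fits
  row 4: fits
  row 5: fits
  row 6: blocked -> lock at row 5

Answer: 5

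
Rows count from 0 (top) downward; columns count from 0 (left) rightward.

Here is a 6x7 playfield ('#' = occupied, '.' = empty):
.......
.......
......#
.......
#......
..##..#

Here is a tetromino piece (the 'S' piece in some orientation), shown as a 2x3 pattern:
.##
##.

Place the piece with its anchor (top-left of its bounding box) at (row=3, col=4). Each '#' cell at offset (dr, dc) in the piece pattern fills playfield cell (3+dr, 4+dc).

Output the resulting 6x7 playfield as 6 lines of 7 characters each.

Fill (3+0,4+1) = (3,5)
Fill (3+0,4+2) = (3,6)
Fill (3+1,4+0) = (4,4)
Fill (3+1,4+1) = (4,5)

Answer: .......
.......
......#
.....##
#...##.
..##..#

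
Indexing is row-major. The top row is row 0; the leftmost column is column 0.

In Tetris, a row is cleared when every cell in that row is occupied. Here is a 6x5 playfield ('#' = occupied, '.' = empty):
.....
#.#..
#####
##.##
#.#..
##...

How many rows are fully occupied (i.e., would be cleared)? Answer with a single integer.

Answer: 1

Derivation:
Check each row:
  row 0: 5 empty cells -> not full
  row 1: 3 empty cells -> not full
  row 2: 0 empty cells -> FULL (clear)
  row 3: 1 empty cell -> not full
  row 4: 3 empty cells -> not full
  row 5: 3 empty cells -> not full
Total rows cleared: 1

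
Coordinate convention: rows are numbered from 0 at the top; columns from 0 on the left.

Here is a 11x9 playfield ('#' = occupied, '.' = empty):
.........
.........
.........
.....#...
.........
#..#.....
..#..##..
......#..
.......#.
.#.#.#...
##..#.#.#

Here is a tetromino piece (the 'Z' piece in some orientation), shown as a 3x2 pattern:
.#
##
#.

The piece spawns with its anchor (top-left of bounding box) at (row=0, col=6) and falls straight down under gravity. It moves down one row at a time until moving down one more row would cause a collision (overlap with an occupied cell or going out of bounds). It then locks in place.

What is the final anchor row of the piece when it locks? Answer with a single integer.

Spawn at (row=0, col=6). Try each row:
  row 0: fits
  row 1: fits
  row 2: fits
  row 3: fits
  row 4: blocked -> lock at row 3

Answer: 3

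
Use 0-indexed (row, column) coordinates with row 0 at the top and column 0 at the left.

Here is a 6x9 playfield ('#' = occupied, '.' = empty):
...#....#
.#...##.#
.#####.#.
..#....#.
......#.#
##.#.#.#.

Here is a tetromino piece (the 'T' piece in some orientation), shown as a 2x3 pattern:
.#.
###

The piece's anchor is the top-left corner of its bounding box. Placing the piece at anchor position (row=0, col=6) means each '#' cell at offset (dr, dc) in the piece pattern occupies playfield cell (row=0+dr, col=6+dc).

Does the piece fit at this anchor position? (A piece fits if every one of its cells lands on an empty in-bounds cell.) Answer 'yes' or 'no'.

Answer: no

Derivation:
Check each piece cell at anchor (0, 6):
  offset (0,1) -> (0,7): empty -> OK
  offset (1,0) -> (1,6): occupied ('#') -> FAIL
  offset (1,1) -> (1,7): empty -> OK
  offset (1,2) -> (1,8): occupied ('#') -> FAIL
All cells valid: no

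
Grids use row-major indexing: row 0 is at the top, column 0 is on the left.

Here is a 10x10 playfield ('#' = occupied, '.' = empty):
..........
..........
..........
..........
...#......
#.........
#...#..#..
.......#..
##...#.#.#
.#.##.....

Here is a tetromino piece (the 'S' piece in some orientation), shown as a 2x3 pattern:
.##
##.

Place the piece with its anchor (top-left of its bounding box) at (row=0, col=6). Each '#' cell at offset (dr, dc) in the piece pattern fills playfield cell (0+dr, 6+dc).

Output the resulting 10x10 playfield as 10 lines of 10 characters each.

Fill (0+0,6+1) = (0,7)
Fill (0+0,6+2) = (0,8)
Fill (0+1,6+0) = (1,6)
Fill (0+1,6+1) = (1,7)

Answer: .......##.
......##..
..........
..........
...#......
#.........
#...#..#..
.......#..
##...#.#.#
.#.##.....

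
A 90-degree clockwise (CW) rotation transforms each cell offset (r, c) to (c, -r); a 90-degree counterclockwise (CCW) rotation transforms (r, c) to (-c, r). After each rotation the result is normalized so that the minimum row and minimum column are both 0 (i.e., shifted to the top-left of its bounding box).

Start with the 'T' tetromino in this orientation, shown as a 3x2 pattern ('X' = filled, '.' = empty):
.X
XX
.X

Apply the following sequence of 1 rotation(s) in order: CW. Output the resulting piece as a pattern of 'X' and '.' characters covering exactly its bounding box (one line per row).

Answer: .X.
XXX

Derivation:
Start:
.X
XX
.X
After rotation 1 (CW):
.X.
XXX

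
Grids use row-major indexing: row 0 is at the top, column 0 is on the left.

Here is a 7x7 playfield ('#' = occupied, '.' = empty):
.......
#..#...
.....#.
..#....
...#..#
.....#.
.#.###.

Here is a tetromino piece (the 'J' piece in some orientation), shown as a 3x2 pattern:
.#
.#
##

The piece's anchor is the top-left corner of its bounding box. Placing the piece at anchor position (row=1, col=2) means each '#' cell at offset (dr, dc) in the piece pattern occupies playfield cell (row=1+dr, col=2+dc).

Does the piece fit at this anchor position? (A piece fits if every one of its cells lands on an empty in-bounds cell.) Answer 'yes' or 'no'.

Answer: no

Derivation:
Check each piece cell at anchor (1, 2):
  offset (0,1) -> (1,3): occupied ('#') -> FAIL
  offset (1,1) -> (2,3): empty -> OK
  offset (2,0) -> (3,2): occupied ('#') -> FAIL
  offset (2,1) -> (3,3): empty -> OK
All cells valid: no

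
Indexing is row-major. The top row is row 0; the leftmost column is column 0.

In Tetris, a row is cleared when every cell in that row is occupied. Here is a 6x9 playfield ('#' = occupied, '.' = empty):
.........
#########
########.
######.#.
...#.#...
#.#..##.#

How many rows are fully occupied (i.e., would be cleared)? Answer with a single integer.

Answer: 1

Derivation:
Check each row:
  row 0: 9 empty cells -> not full
  row 1: 0 empty cells -> FULL (clear)
  row 2: 1 empty cell -> not full
  row 3: 2 empty cells -> not full
  row 4: 7 empty cells -> not full
  row 5: 4 empty cells -> not full
Total rows cleared: 1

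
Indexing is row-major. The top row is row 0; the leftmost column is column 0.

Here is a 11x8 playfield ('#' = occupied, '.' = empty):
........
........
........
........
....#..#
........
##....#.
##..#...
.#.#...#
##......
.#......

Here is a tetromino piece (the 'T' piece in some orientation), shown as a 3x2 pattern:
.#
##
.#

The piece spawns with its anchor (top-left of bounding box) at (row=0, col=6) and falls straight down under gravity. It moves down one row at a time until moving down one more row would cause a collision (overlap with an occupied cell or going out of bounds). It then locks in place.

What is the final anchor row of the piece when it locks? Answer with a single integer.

Answer: 1

Derivation:
Spawn at (row=0, col=6). Try each row:
  row 0: fits
  row 1: fits
  row 2: blocked -> lock at row 1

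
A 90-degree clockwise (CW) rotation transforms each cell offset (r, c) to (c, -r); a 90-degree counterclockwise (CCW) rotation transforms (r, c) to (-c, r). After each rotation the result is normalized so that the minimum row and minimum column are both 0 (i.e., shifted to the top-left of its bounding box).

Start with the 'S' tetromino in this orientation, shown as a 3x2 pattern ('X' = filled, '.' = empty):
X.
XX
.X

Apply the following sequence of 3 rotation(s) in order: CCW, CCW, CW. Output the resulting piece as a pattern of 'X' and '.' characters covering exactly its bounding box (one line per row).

Start:
X.
XX
.X
After rotation 1 (CCW):
.XX
XX.
After rotation 2 (CCW):
X.
XX
.X
After rotation 3 (CW):
.XX
XX.

Answer: .XX
XX.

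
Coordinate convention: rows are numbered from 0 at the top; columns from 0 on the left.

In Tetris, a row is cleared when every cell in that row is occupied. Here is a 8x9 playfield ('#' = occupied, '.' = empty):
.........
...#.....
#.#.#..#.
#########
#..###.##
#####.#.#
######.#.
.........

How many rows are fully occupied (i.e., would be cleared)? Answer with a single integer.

Check each row:
  row 0: 9 empty cells -> not full
  row 1: 8 empty cells -> not full
  row 2: 5 empty cells -> not full
  row 3: 0 empty cells -> FULL (clear)
  row 4: 3 empty cells -> not full
  row 5: 2 empty cells -> not full
  row 6: 2 empty cells -> not full
  row 7: 9 empty cells -> not full
Total rows cleared: 1

Answer: 1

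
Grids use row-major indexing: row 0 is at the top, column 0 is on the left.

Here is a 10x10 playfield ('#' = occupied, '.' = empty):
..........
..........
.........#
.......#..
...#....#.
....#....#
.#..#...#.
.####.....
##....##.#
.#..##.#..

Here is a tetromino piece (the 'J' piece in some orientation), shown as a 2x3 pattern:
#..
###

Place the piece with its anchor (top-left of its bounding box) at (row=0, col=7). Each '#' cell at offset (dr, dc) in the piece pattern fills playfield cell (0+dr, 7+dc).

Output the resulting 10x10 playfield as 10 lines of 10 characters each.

Fill (0+0,7+0) = (0,7)
Fill (0+1,7+0) = (1,7)
Fill (0+1,7+1) = (1,8)
Fill (0+1,7+2) = (1,9)

Answer: .......#..
.......###
.........#
.......#..
...#....#.
....#....#
.#..#...#.
.####.....
##....##.#
.#..##.#..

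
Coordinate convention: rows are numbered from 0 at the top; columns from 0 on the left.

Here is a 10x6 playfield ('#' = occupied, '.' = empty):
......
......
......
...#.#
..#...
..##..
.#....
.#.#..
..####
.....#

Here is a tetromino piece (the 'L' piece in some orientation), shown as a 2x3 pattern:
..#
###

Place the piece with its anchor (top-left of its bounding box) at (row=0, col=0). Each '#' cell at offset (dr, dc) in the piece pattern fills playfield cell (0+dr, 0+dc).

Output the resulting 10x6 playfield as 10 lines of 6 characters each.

Answer: ..#...
###...
......
...#.#
..#...
..##..
.#....
.#.#..
..####
.....#

Derivation:
Fill (0+0,0+2) = (0,2)
Fill (0+1,0+0) = (1,0)
Fill (0+1,0+1) = (1,1)
Fill (0+1,0+2) = (1,2)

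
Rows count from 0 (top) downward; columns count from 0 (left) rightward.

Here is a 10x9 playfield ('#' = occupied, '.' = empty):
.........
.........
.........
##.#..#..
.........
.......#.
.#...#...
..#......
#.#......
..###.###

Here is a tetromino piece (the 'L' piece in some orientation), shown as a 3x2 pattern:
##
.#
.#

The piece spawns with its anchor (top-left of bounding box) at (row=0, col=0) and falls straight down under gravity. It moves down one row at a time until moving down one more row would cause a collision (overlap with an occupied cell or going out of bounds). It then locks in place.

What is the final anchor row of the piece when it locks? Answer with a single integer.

Answer: 0

Derivation:
Spawn at (row=0, col=0). Try each row:
  row 0: fits
  row 1: blocked -> lock at row 0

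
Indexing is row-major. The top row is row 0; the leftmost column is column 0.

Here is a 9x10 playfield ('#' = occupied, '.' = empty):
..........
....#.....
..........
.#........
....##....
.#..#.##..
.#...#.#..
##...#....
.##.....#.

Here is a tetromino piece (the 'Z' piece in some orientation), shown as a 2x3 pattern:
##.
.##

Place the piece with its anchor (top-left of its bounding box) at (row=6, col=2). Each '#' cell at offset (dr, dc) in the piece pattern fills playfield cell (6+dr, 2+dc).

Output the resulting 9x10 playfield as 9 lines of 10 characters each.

Answer: ..........
....#.....
..........
.#........
....##....
.#..#.##..
.###.#.#..
##.###....
.##.....#.

Derivation:
Fill (6+0,2+0) = (6,2)
Fill (6+0,2+1) = (6,3)
Fill (6+1,2+1) = (7,3)
Fill (6+1,2+2) = (7,4)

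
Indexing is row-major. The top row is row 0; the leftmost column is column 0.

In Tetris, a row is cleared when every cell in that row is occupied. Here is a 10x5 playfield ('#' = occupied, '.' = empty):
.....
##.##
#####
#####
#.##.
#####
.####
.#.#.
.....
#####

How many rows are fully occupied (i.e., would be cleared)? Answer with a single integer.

Answer: 4

Derivation:
Check each row:
  row 0: 5 empty cells -> not full
  row 1: 1 empty cell -> not full
  row 2: 0 empty cells -> FULL (clear)
  row 3: 0 empty cells -> FULL (clear)
  row 4: 2 empty cells -> not full
  row 5: 0 empty cells -> FULL (clear)
  row 6: 1 empty cell -> not full
  row 7: 3 empty cells -> not full
  row 8: 5 empty cells -> not full
  row 9: 0 empty cells -> FULL (clear)
Total rows cleared: 4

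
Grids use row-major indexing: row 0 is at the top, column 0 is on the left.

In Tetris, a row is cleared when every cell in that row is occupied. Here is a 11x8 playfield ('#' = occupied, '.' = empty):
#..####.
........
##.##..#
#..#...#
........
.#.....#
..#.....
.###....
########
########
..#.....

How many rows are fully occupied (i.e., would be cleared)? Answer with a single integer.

Answer: 2

Derivation:
Check each row:
  row 0: 3 empty cells -> not full
  row 1: 8 empty cells -> not full
  row 2: 3 empty cells -> not full
  row 3: 5 empty cells -> not full
  row 4: 8 empty cells -> not full
  row 5: 6 empty cells -> not full
  row 6: 7 empty cells -> not full
  row 7: 5 empty cells -> not full
  row 8: 0 empty cells -> FULL (clear)
  row 9: 0 empty cells -> FULL (clear)
  row 10: 7 empty cells -> not full
Total rows cleared: 2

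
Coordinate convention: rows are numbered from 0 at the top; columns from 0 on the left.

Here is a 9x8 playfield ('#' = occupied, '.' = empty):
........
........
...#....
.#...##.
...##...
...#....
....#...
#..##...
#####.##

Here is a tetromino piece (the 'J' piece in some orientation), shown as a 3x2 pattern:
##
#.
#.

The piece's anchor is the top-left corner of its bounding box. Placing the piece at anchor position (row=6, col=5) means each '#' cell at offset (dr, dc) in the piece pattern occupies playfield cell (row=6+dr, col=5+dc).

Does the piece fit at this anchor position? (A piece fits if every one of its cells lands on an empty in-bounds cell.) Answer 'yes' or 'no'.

Answer: yes

Derivation:
Check each piece cell at anchor (6, 5):
  offset (0,0) -> (6,5): empty -> OK
  offset (0,1) -> (6,6): empty -> OK
  offset (1,0) -> (7,5): empty -> OK
  offset (2,0) -> (8,5): empty -> OK
All cells valid: yes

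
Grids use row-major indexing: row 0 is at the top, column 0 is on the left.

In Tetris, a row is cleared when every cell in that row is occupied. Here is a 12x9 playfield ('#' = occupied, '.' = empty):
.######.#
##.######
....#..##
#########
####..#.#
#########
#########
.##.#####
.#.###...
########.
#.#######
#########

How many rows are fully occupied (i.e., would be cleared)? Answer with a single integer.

Check each row:
  row 0: 2 empty cells -> not full
  row 1: 1 empty cell -> not full
  row 2: 6 empty cells -> not full
  row 3: 0 empty cells -> FULL (clear)
  row 4: 3 empty cells -> not full
  row 5: 0 empty cells -> FULL (clear)
  row 6: 0 empty cells -> FULL (clear)
  row 7: 2 empty cells -> not full
  row 8: 5 empty cells -> not full
  row 9: 1 empty cell -> not full
  row 10: 1 empty cell -> not full
  row 11: 0 empty cells -> FULL (clear)
Total rows cleared: 4

Answer: 4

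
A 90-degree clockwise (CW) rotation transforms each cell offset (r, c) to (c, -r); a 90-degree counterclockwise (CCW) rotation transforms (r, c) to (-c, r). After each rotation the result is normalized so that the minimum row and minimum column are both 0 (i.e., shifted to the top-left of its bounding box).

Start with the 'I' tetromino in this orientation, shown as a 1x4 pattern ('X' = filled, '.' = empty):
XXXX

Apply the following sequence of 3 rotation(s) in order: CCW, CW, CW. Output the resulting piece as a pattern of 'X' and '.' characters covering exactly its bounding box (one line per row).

Start:
XXXX
After rotation 1 (CCW):
X
X
X
X
After rotation 2 (CW):
XXXX
After rotation 3 (CW):
X
X
X
X

Answer: X
X
X
X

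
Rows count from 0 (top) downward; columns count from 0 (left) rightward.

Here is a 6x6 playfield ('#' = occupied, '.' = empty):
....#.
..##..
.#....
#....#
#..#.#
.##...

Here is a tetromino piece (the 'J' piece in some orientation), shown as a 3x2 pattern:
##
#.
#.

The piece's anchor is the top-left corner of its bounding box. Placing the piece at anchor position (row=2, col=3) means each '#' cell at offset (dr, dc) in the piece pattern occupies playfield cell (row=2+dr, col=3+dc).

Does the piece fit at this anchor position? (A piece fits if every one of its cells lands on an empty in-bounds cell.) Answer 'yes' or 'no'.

Answer: no

Derivation:
Check each piece cell at anchor (2, 3):
  offset (0,0) -> (2,3): empty -> OK
  offset (0,1) -> (2,4): empty -> OK
  offset (1,0) -> (3,3): empty -> OK
  offset (2,0) -> (4,3): occupied ('#') -> FAIL
All cells valid: no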